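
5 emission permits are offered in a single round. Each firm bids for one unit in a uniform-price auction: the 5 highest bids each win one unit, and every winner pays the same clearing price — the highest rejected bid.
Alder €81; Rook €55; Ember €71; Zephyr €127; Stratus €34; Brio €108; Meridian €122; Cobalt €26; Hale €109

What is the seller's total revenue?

Bids ranked high→low: 127 (Zephyr), 122 (Meridian), 109 (Hale), 108 (Brio), 81 (Alder), 71 (Ember), 55 (Rook), …
The 5 highest are Zephyr, Meridian, Hale, Brio, Alder.
Clearing price = highest rejected bid = €71.
Total revenue = 5 × €71 = €355.

Total revenue: €355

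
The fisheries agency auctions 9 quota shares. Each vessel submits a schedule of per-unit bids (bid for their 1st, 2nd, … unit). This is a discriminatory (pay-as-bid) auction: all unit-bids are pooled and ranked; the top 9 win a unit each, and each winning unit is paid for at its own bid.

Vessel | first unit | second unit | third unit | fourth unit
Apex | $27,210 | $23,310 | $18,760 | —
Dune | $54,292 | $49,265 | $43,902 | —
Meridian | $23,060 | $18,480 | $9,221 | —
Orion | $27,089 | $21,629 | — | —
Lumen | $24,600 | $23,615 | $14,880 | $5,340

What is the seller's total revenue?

Pooled unit-bids ranked (top 9): 54,292 (Dune-1), 49,265 (Dune-2), 43,902 (Dune-3), 27,210 (Apex-1), 27,089 (Orion-1), 24,600 (Lumen-1), 23,615 (Lumen-2), 23,310 (Apex-2), 23,060 (Meridian-1)
Next rejected bid: $21,629 (not a price — pay-as-bid).
Each winning unit pays its own bid.
Revenue = 54,292 + 49,265 + 43,902 + 27,210 + 27,089 + 24,600 + 23,615 + 23,310 + 23,060 = $296,343.

Total revenue: $296,343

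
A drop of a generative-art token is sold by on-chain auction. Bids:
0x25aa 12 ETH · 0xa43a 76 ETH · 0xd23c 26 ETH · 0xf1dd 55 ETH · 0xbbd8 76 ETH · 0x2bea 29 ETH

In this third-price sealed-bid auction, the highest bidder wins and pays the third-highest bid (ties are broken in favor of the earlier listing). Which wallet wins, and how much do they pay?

Bids in order: 76 (0xa43a) > 76 (0xbbd8) > 55 (0xf1dd) > 29 (0x2bea) > 26 (0xd23c) > 12 (0x25aa)
Tie at 76 ETH → 0xa43a wins by tie-break.
0xa43a wins; payment is bid #3 in the ranking = 55 ETH.

0xa43a pays 55 ETH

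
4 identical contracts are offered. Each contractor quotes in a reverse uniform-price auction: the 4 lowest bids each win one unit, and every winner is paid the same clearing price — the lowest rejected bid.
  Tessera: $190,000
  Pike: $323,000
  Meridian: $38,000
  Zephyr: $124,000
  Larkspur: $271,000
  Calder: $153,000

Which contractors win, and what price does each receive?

Ordering the bids: 38,000 (Meridian), 124,000 (Zephyr), 153,000 (Calder), 190,000 (Tessera), 271,000 (Larkspur), 323,000 (Pike)
The 4 lowest are Meridian, Zephyr, Calder, Tessera.
Clearing price = lowest rejected bid = $271,000.

Meridian, Zephyr, Calder, Tessera; each is paid $271,000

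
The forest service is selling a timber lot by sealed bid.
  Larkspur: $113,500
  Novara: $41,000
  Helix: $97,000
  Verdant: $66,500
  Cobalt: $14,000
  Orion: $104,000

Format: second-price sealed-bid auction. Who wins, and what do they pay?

Rule: the highest bidder wins and pays the second-highest bid.
Sorting bids: 113,500 (Larkspur) > 104,000 (Orion) > 97,000 (Helix) > 66,500 (Verdant) > 41,000 (Novara) > 14,000 (Cobalt)
Larkspur wins with the highest bid; price is set by the runner-up at $104,000.

Larkspur pays $104,000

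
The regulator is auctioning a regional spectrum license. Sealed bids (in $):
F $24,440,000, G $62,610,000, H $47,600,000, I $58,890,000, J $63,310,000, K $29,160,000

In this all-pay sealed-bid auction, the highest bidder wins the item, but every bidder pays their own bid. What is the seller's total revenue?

Total revenue: $286,010,000

All-pay sealed-bid auction: the highest bidder wins the item, but every bidder pays their own bid.
Bids in order: 63,310,000 (J) > 62,610,000 (G) > 58,890,000 (I) > 47,600,000 (H) > 29,160,000 (K) > 24,440,000 (F)
J wins with the top bid; all bids are sunk regardless.
Every bidder forfeits their bid regardless of winning.
Revenue = 24,440,000 + 62,610,000 + 47,600,000 + 58,890,000 + 63,310,000 + 29,160,000 = $286,010,000.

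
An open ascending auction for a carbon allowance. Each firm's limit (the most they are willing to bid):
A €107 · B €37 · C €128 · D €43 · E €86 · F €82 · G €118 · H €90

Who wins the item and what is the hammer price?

Rule: the price rises until one bidder remains; the winner pays the price at which the last rival dropped out.
Limits in order: 128 (C) > 118 (G) > 107 (A) > 90 (H) > 86 (E) > 82 (F) > …
Bidding ends when G exits at €118; C takes it.

C wins at €118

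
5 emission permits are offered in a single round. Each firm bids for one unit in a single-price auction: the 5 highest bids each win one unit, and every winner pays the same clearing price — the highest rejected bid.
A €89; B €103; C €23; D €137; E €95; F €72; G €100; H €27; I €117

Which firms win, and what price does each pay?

D, I, B, G, E; each pays €89

Ordering the bids: 137 (D), 117 (I), 103 (B), 100 (G), 95 (E), 89 (A), 72 (F), …
Top 5: D, I, B, G, E.
Clearing price = highest rejected bid = €89.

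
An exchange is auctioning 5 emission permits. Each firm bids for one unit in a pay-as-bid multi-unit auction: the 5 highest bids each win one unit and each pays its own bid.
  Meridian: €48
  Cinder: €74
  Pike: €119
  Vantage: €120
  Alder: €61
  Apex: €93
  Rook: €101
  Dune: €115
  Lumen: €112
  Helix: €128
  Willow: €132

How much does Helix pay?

Bids ranked high→low: 132 (Willow), 128 (Helix), 120 (Vantage), 119 (Pike), 115 (Dune), 112 (Lumen), 101 (Rook), …
The 5 highest are Willow, Helix, Vantage, Pike, Dune.
Helix wins → own bid €128.

Helix pays €128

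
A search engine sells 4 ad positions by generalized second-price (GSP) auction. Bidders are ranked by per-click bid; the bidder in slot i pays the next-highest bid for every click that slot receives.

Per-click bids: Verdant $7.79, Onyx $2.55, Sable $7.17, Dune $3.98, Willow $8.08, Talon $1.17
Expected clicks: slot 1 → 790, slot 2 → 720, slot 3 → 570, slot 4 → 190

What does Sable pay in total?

Sable pays $2268.60

Ranked by bid: $8.08 (Willow) > $7.79 (Verdant) > $7.17 (Sable) > $3.98 (Dune) > $2.55 (Onyx) > …
Sable holds slot 3 → pays next bid $3.98 × 570 clicks = $2268.60.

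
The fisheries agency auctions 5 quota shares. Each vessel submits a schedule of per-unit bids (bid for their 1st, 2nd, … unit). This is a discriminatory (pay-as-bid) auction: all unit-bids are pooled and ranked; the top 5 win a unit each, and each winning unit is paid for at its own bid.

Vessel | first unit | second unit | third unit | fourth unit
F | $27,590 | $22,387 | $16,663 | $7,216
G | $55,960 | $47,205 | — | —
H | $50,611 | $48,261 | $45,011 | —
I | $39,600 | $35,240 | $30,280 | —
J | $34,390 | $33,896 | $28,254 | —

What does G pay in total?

G pays $103,165

All unit-bids, highest first — top 5: 55,960 (G-1), 50,611 (H-1), 48,261 (H-2), 47,205 (G-2), 45,011 (H-3)
Next rejected bid: $39,600 (not a price — pay-as-bid).
G's winning unit-bids: 55,960 + 47,205 = $103,165.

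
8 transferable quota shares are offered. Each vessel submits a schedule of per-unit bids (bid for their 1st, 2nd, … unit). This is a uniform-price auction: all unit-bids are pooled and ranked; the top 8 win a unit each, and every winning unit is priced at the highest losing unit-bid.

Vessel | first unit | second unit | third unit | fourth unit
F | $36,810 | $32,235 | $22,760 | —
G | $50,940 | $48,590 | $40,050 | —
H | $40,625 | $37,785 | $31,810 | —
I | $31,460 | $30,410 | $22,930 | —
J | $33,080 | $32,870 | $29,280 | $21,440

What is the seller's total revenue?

Total revenue: $257,880

Merging the schedules and taking the best 8: 50,940 (G-1), 48,590 (G-2), 40,625 (H-1), 40,050 (G-3), 37,785 (H-2), 36,810 (F-1), 33,080 (J-1), 32,870 (J-2)
The (k+1)-th unit-bid is $32,235.
Allocation: F 1, G 3, H 2, J 2. Every unit priced at $32,235.
Revenue = 8 × 32,235 = $257,880.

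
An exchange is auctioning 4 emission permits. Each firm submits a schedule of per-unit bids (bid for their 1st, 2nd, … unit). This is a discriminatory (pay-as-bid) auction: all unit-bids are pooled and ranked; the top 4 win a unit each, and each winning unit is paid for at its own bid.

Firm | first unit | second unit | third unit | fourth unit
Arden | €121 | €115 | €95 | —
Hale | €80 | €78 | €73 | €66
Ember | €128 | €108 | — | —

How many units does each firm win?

All unit-bids, highest first — top 4: 128 (Ember-1), 121 (Arden-1), 115 (Arden-2), 108 (Ember-2)
Next rejected bid: €95 (not a price — pay-as-bid).
Allocation: Arden 2, Ember 2.

Arden 2, Ember 2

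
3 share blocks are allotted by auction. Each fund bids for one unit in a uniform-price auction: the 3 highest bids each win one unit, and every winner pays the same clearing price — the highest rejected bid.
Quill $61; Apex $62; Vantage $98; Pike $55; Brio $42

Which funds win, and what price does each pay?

Bids ranked high→low: 98 (Vantage), 62 (Apex), 61 (Quill), 55 (Pike), 42 (Brio)
Top 3: Vantage, Apex, Quill.
Clearing price = highest rejected bid = $55.

Vantage, Apex, Quill; each pays $55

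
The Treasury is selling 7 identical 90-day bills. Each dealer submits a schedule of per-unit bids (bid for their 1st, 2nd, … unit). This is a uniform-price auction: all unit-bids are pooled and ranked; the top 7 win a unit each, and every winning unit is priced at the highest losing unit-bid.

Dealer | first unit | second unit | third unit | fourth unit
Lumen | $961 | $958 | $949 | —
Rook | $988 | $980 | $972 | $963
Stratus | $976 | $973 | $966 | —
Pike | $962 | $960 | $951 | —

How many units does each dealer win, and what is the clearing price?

Rook 4, Stratus 3; clearing price $962

Pooled unit-bids ranked (top 7): 988 (Rook-1), 980 (Rook-2), 976 (Stratus-1), 973 (Stratus-2), 972 (Rook-3), 966 (Stratus-3), 963 (Rook-4)
The (k+1)-th unit-bid is $962.
Allocation: Rook 4, Stratus 3.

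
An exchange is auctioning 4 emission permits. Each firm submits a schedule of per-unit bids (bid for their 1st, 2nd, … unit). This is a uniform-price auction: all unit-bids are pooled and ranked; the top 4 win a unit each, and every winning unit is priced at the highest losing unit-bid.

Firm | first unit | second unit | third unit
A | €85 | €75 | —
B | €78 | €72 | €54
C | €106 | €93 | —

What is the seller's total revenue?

Total revenue: €300

Merging the schedules and taking the best 4: 106 (C-1), 93 (C-2), 85 (A-1), 78 (B-1)
The (k+1)-th unit-bid is €75.
Allocation: A 1, B 1, C 2. Every unit priced at €75.
Revenue = 4 × 75 = €300.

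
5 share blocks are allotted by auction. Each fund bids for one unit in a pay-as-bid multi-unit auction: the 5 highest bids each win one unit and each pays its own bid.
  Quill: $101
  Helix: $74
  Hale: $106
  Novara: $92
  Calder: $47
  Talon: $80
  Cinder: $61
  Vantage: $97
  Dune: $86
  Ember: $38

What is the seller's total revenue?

Bids ranked high→low: 106 (Hale), 101 (Quill), 97 (Vantage), 92 (Novara), 86 (Dune), 80 (Talon), 74 (Helix), …
Top 5: Hale, Quill, Vantage, Novara, Dune.
Total revenue = 106 + 101 + 97 + 92 + 86 = $482.

Total revenue: $482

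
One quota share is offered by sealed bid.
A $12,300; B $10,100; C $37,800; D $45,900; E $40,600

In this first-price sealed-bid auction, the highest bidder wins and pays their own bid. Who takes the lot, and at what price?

D pays $45,900

Bids in order: 45,900 (D) > 40,600 (E) > 37,800 (C) > 12,300 (A) > 10,100 (B)
D is highest → pays own bid, $45,900.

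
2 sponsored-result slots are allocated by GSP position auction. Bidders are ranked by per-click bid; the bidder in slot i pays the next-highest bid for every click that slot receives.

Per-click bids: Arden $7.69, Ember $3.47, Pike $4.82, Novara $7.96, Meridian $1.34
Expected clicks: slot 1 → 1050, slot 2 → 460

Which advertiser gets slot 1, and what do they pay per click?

Ranked by bid: $7.96 (Novara) > $7.69 (Arden) > $4.82 (Pike) > …
Slot 1 goes to the first-ranked bidder, Novara, who pays the next bid down: $7.69/click.

Novara; $7.69 per click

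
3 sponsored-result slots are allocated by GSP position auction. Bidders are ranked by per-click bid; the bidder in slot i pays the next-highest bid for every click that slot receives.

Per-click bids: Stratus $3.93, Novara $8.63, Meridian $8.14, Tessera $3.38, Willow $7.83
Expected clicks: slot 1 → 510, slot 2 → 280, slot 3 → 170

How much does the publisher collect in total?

Sorting advertisers: $8.63 (Novara) > $8.14 (Meridian) > $7.83 (Willow) > $3.93 (Stratus) > …
Slot 1: Novara pays $8.14 × 510 = $4151.40
Slot 2: Meridian pays $7.83 × 280 = $2192.40
Slot 3: Willow pays $3.93 × 170 = $668.10
Total = $7011.90

Total revenue: $7011.90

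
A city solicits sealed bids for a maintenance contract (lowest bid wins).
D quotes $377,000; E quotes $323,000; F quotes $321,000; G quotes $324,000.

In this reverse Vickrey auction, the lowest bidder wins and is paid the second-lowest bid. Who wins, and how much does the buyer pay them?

F is paid $323,000

Reverse Vickrey auction: the lowest bidder wins and is paid the second-lowest bid.
Bids in order: 321,000 (F) < 323,000 (E) < 324,000 (G) < 377,000 (D)
F is lowest; is paid the second-lowest bid, $323,000.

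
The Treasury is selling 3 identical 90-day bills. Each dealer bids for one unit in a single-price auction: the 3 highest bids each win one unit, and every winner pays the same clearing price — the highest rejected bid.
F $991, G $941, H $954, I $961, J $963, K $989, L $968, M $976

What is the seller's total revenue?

Total revenue: $2,904

Bids ranked high→low: 991 (F), 989 (K), 976 (M), 968 (L), 963 (J), …
Top 3: F, K, M.
First losing bid is L's $968, which sets the uniform price.
Total revenue = 3 × $968 = $2,904.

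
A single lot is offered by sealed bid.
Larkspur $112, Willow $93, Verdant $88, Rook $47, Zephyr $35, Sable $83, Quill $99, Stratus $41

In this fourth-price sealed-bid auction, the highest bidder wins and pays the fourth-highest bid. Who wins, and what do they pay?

Larkspur pays $88

Rule: the highest bidder wins and pays the fourth-highest bid.
Bids in order: 112 (Larkspur) > 99 (Quill) > 93 (Willow) > 88 (Verdant) > 83 (Sable) > 47 (Rook) > …
Larkspur wins; payment is bid #4 in the ranking = $88.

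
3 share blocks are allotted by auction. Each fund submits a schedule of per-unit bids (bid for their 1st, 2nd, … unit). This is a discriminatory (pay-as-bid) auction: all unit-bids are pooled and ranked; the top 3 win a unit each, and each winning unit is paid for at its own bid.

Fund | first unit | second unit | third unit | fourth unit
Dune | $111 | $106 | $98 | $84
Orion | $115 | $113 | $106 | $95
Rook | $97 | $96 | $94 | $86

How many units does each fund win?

Pooled unit-bids ranked (top 3): 115 (Orion-1), 113 (Orion-2), 111 (Dune-1)
Next rejected bid: $106 (not a price — pay-as-bid).
Allocation: Dune 1, Orion 2.

Dune 1, Orion 2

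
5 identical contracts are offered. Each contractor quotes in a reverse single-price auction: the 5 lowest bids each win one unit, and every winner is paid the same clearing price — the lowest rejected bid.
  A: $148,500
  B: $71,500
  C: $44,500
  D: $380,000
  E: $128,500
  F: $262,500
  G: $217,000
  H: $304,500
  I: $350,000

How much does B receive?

Bids ranked low→high: 44,500 (C), 71,500 (B), 128,500 (E), 148,500 (A), 217,000 (G), 262,500 (F), 304,500 (H), …
Lowest 5: C, B, E, A, G.
Clearing price = lowest rejected bid = $262,500.
B wins → is paid $262,500.

B is paid $262,500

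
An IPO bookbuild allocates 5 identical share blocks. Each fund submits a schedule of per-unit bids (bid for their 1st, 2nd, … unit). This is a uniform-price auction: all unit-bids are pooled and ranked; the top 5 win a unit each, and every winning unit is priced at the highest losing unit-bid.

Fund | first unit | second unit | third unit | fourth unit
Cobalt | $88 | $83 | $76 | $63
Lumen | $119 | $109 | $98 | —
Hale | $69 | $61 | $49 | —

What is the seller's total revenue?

Total revenue: $380

Merging the schedules and taking the best 5: 119 (Lumen-1), 109 (Lumen-2), 98 (Lumen-3), 88 (Cobalt-1), 83 (Cobalt-2)
First bid not allocated: $76.
Allocation: Cobalt 2, Lumen 3. Every unit priced at $76.
Revenue = 5 × 76 = $380.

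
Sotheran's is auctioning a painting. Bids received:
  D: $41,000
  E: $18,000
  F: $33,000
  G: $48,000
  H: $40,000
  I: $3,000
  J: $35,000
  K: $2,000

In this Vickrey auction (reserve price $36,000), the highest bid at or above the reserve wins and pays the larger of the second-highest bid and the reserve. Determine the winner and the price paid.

G pays $41,000

Sorting bids: 48,000 (G) > 41,000 (D) > 40,000 (H) > 35,000 (J) > 33,000 (F) > 18,000 (E) > …
G has the top bid at or above the reserve ($48,000).
max(second-highest $41,000, reserve $36,000) = $41,000; the reserve does not bind.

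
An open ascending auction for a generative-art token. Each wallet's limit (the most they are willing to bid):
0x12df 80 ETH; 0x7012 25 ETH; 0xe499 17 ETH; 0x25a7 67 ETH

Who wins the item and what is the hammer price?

Rule: the price rises until one bidder remains; the winner pays the price at which the last rival dropped out.
Limits ranked: 80 (0x12df) > 67 (0x25a7) > 25 (0x7012) > 17 (0xe499)
0x25a7 is the last rival to drop out, at 67 ETH; 0x12df remains and wins at that price.

0x12df wins at 67 ETH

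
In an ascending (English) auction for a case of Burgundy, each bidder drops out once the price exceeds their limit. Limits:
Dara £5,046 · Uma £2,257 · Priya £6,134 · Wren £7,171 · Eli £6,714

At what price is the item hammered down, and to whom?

Wren wins at £6,714

Sorting limits: 7,171 (Wren) > 6,714 (Eli) > 6,134 (Priya) > 5,046 (Dara) > 2,257 (Uma)
Bidding ends when Eli exits at £6,714; Wren takes it.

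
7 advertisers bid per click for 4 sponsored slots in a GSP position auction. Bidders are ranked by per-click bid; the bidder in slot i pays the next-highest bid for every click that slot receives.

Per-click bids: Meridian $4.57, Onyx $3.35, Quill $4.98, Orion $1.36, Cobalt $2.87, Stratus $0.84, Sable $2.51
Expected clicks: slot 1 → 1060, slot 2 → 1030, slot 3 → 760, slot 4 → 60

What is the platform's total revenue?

Sorting advertisers: $4.98 (Quill) > $4.57 (Meridian) > $3.35 (Onyx) > $2.87 (Cobalt) > $2.51 (Sable) > …
Slot 1: Quill pays $4.57 × 1060 = $4844.20
Slot 2: Meridian pays $3.35 × 1030 = $3450.50
Slot 3: Onyx pays $2.87 × 760 = $2181.20
Slot 4: Cobalt pays $2.51 × 60 = $150.60
Total = $10626.50

Total revenue: $10626.50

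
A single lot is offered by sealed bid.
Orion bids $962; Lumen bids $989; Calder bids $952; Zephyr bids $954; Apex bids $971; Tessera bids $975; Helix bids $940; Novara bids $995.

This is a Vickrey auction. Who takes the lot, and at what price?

Bids ranked: 995 (Novara) > 989 (Lumen) > 975 (Tessera) > 971 (Apex) > 962 (Orion) > 954 (Zephyr) > …
Second-price: Novara pays Lumen's bid of $989.

Novara pays $989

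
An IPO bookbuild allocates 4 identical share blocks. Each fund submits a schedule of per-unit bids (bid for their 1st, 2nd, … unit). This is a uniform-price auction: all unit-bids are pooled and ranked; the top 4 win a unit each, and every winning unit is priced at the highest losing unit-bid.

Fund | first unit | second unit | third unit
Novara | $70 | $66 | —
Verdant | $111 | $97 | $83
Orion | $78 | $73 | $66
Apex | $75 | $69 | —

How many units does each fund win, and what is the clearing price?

Merging the schedules and taking the best 4: 111 (Verdant-1), 97 (Verdant-2), 83 (Verdant-3), 78 (Orion-1)
First bid not allocated: $75.
Allocation: Orion 1, Verdant 3.

Orion 1, Verdant 3; clearing price $75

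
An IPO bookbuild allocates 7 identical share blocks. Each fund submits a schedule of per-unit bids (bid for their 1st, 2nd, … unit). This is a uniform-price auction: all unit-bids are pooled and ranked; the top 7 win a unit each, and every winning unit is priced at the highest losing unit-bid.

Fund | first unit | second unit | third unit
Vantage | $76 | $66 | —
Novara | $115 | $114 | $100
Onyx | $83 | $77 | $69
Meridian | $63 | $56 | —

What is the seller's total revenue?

Total revenue: $462

All unit-bids, highest first — top 7: 115 (Novara-1), 114 (Novara-2), 100 (Novara-3), 83 (Onyx-1), 77 (Onyx-2), 76 (Vantage-1), 69 (Onyx-3)
Highest rejected unit-bid = $66.
Allocation: Novara 3, Onyx 3, Vantage 1. Every unit priced at $66.
Revenue = 7 × 66 = $462.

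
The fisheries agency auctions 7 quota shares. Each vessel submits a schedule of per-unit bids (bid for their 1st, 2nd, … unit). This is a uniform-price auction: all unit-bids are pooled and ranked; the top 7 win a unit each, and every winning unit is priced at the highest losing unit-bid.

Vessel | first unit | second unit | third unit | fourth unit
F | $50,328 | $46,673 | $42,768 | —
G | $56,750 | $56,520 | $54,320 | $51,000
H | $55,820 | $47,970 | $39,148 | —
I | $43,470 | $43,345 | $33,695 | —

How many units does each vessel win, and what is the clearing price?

Merging the schedules and taking the best 7: 56,750 (G-1), 56,520 (G-2), 55,820 (H-1), 54,320 (G-3), 51,000 (G-4), 50,328 (F-1), 47,970 (H-2)
The (k+1)-th unit-bid is $46,673.
Allocation: F 1, G 4, H 2.

F 1, G 4, H 2; clearing price $46,673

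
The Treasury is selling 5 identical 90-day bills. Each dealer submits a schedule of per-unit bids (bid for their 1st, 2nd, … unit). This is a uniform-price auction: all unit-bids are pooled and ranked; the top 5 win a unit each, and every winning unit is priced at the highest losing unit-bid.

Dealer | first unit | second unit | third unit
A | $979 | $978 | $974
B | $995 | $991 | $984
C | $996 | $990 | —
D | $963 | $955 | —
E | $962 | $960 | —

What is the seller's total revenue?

All unit-bids, highest first — top 5: 996 (C-1), 995 (B-1), 991 (B-2), 990 (C-2), 984 (B-3)
Highest rejected unit-bid = $979.
Allocation: B 3, C 2. Every unit priced at $979.
Revenue = 5 × 979 = $4,895.

Total revenue: $4,895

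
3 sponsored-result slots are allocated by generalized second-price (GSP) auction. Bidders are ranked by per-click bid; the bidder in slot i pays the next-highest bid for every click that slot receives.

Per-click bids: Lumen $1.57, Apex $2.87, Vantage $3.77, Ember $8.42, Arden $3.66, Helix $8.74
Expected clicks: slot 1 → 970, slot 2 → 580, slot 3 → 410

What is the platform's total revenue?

Sorting advertisers: $8.74 (Helix) > $8.42 (Ember) > $3.77 (Vantage) > $3.66 (Arden) > …
Slot 1: Helix pays $8.42 × 970 = $8167.40
Slot 2: Ember pays $3.77 × 580 = $2186.60
Slot 3: Vantage pays $3.66 × 410 = $1500.60
Total = $11854.60

Total revenue: $11854.60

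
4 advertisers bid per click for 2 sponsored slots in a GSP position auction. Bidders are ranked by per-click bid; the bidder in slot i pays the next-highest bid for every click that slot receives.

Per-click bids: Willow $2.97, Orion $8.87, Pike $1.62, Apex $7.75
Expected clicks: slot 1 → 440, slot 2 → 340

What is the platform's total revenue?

Sorting advertisers: $8.87 (Orion) > $7.75 (Apex) > $2.97 (Willow) > …
Slot 1: Orion pays $7.75 × 440 = $3410.00
Slot 2: Apex pays $2.97 × 340 = $1009.80
Total = $4419.80

Total revenue: $4419.80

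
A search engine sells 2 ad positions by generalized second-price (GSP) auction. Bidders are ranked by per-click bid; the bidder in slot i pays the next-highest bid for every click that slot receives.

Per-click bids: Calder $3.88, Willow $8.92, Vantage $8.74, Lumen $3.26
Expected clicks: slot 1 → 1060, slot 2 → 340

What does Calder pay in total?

Sorting advertisers: $8.92 (Willow) > $8.74 (Vantage) > $3.88 (Calder) > …
Calder ranks below slot 2 → no slot, pays nothing.

Calder pays $0.00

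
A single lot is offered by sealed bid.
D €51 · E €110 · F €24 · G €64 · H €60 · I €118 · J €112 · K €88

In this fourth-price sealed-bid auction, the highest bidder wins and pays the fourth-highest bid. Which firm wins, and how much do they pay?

Fourth-price sealed-bid auction: the highest bidder wins and pays the fourth-highest bid.
Sorting bids: 118 (I) > 112 (J) > 110 (E) > 88 (K) > 64 (G) > 60 (H) > …
I is highest; pays the fourth-highest bid, €88.

I pays €88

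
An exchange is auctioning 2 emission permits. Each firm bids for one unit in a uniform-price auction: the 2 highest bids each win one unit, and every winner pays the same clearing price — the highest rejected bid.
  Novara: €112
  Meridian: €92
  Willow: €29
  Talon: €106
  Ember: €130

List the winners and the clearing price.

Bids ranked high→low: 130 (Ember), 112 (Novara), 106 (Talon), 92 (Meridian), …
The 2 highest are Ember, Novara.
Highest unsuccessful bid: €106 → clearing price.

Ember, Novara; each pays €106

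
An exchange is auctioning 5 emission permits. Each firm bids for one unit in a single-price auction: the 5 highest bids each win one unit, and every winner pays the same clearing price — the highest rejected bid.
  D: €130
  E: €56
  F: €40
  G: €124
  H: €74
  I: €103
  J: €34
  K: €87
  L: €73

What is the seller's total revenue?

Total revenue: €365

Ordering the bids: 130 (D), 124 (G), 103 (I), 87 (K), 74 (H), 73 (L), 56 (E), …
The 5 highest are D, G, I, K, H.
First losing bid is L's €73, which sets the uniform price.
Total revenue = 5 × €73 = €365.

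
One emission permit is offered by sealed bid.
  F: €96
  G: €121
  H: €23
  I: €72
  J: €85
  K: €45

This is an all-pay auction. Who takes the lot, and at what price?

G pays €121

Bids in order: 121 (G) > 96 (F) > 85 (J) > 72 (I) > 45 (K) > 23 (H)
G is highest and takes the item; every bidder forfeits their bid.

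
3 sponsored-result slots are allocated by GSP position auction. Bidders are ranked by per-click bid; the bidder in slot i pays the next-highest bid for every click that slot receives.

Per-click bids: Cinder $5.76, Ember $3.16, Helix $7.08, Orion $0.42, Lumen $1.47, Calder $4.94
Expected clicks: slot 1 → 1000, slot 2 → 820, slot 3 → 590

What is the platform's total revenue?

Per-click bids in order: $7.08 (Helix) > $5.76 (Cinder) > $4.94 (Calder) > $3.16 (Ember) > …
Slot 1: Helix pays $5.76 × 1000 = $5760.00
Slot 2: Cinder pays $4.94 × 820 = $4050.80
Slot 3: Calder pays $3.16 × 590 = $1864.40
Total = $11675.20

Total revenue: $11675.20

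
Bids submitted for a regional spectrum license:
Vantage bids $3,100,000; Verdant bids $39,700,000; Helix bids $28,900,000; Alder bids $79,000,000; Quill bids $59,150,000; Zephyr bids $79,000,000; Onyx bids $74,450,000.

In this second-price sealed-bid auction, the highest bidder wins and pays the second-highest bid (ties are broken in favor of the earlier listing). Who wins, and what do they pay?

Bids ranked: 79,000,000 (Alder) > 79,000,000 (Zephyr) > 74,450,000 (Onyx) > 59,150,000 (Quill) > 39,700,000 (Verdant) > 28,900,000 (Helix) > …
Tie at $79,000,000 → Alder wins by tie-break.
Alder is highest; pays the second-highest bid, $79,000,000.

Alder pays $79,000,000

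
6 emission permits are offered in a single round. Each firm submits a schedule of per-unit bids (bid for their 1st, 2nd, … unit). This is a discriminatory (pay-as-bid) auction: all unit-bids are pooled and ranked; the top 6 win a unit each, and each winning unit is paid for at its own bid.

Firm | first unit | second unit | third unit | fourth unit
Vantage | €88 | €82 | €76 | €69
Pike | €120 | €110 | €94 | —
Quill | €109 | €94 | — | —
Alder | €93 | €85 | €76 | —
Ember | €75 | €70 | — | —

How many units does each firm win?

Alder 1, Pike 3, Quill 2

Merging the schedules and taking the best 6: 120 (Pike-1), 110 (Pike-2), 109 (Quill-1), 94 (Pike-3), 94 (Quill-2), 93 (Alder-1)
Next rejected bid: €88 (not a price — pay-as-bid).
Allocation: Alder 1, Pike 3, Quill 2.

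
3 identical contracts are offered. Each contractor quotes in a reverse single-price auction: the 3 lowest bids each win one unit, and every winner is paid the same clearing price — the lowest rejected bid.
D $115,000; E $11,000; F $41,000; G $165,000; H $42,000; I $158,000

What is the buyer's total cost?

Total cost: $345,000

Sorting: 11,000 (E), 41,000 (F), 42,000 (H), 115,000 (D), 158,000 (I), …
Lowest 3: E, F, H.
Clearing price = lowest rejected bid = $115,000.
Total cost = 3 × $115,000 = $345,000.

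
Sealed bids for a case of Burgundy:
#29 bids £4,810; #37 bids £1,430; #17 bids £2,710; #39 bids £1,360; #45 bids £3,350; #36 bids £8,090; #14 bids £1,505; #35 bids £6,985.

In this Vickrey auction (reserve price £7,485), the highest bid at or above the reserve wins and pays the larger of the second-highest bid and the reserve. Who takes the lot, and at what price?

#36 pays £7,485

Bids in order: 8,090 (#36) > 6,985 (#35) > 4,810 (#29) > 3,350 (#45) > 2,710 (#17) > 1,505 (#14) > …
#36 has the top bid at or above the reserve (£8,090).
max(second-highest £6,985, reserve £7,485) = £7,485.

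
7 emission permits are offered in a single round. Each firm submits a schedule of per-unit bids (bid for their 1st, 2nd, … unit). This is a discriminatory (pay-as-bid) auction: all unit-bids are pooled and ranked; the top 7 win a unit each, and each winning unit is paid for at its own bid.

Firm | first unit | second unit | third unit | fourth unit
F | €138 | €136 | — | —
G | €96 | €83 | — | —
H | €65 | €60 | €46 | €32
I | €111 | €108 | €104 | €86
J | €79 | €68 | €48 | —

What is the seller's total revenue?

All unit-bids, highest first — top 7: 138 (F-1), 136 (F-2), 111 (I-1), 108 (I-2), 104 (I-3), 96 (G-1), 86 (I-4)
Next rejected bid: €83 (not a price — pay-as-bid).
Each winning unit pays its own bid.
Revenue = 138 + 136 + 111 + 108 + 104 + 96 + 86 = €779.

Total revenue: €779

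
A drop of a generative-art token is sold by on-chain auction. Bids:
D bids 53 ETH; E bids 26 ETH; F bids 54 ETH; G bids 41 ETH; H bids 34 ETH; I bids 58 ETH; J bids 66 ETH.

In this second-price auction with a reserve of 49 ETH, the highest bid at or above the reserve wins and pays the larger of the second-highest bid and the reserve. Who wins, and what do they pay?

Bids in order: 66 (J) > 58 (I) > 54 (F) > 53 (D) > 41 (G) > 34 (H) > …
Highest eligible bid: J at 66 ETH.
max(second-highest 58 ETH, reserve 49 ETH) = 58 ETH; the reserve does not bind.

J pays 58 ETH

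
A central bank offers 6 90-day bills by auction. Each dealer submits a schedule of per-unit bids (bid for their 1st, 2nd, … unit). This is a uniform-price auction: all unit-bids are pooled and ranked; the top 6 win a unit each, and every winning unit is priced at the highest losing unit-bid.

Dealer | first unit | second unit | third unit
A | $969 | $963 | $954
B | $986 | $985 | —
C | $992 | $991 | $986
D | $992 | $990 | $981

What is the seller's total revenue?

Merging the schedules and taking the best 6: 992 (C-1), 992 (D-1), 991 (C-2), 990 (D-2), 986 (B-1), 986 (C-3)
Highest rejected unit-bid = $985.
Allocation: B 1, C 3, D 2. Every unit priced at $985.
Revenue = 6 × 985 = $5,910.

Total revenue: $5,910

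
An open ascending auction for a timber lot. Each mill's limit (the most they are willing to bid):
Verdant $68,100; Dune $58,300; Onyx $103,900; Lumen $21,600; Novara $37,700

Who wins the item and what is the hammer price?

Sorting limits: 103,900 (Onyx) > 68,100 (Verdant) > 58,300 (Dune) > 37,700 (Novara) > 21,600 (Lumen)
Once the price passes $68,100, only Onyx is left; the hammer falls at Verdant's limit of $68,100.

Onyx wins at $68,100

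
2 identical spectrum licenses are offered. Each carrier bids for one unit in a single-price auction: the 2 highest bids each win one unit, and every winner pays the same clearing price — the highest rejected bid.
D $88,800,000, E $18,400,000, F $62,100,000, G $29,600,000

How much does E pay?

E pays $0

Bids ranked high→low: 88,800,000 (D), 62,100,000 (F), 29,600,000 (G), 18,400,000 (E)
Winners (2 units): D, F.
Highest unsuccessful bid: $29,600,000 → clearing price.
E does not win → pays $0.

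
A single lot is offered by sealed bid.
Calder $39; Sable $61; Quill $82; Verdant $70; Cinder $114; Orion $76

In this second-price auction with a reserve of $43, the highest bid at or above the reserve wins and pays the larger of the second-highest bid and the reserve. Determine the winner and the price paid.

Bids in order: 114 (Cinder) > 82 (Quill) > 76 (Orion) > 70 (Verdant) > 61 (Sable) > 39 (Calder)
Highest eligible bid: Cinder at $114.
max(second-highest $82, reserve $43) = $82; the reserve does not bind.

Cinder pays $82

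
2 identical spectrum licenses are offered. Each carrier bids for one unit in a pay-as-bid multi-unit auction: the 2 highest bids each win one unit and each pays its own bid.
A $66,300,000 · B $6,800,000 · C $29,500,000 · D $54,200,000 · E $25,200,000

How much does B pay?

B pays $0

Bids ranked high→low: 66,300,000 (A), 54,200,000 (D), 29,500,000 (C), 25,200,000 (E), …
The 2 highest are A, D.
B does not win → $0.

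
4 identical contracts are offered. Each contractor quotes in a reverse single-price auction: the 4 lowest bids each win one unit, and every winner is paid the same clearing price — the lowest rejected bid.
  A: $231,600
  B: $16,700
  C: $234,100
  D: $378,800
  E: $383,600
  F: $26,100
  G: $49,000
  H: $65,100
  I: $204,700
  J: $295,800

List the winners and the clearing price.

Sorting: 16,700 (B), 26,100 (F), 49,000 (G), 65,100 (H), 204,700 (I), 231,600 (A), …
Lowest 4: B, F, G, H.
First losing bid is I's $204,700, which sets the uniform price.

B, F, G, H; each is paid $204,700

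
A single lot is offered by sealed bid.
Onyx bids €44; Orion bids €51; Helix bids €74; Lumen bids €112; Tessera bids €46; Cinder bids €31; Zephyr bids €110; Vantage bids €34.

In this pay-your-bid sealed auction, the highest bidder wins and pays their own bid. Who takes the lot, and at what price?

Lumen pays €112

Bids ranked: 112 (Lumen) > 110 (Zephyr) > 74 (Helix) > 51 (Orion) > 46 (Tessera) > 44 (Onyx) > …
Lumen is highest → pays own bid, €112.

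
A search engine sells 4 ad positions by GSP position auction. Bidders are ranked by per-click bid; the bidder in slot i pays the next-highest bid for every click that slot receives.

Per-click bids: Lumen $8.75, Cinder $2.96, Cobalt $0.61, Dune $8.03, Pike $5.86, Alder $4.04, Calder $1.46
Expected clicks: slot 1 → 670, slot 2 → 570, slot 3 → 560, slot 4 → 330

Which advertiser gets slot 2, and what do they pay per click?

Dune; $5.86 per click

Ranked by bid: $8.75 (Lumen) > $8.03 (Dune) > $5.86 (Pike) > $4.04 (Alder) > $2.96 (Cinder) > …
Slot 2 goes to the second-ranked bidder, Dune, who pays the next bid down: $5.86/click.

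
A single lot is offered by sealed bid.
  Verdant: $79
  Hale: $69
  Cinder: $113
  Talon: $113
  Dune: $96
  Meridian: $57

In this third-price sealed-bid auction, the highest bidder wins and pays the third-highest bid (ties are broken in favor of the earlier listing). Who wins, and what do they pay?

Bids in order: 113 (Cinder) > 113 (Talon) > 96 (Dune) > 79 (Verdant) > 69 (Hale) > 57 (Meridian)
Cinder and Talon tie at $113; tie-break gives it to Cinder.
Cinder wins; payment is bid #3 in the ranking = $96.

Cinder pays $96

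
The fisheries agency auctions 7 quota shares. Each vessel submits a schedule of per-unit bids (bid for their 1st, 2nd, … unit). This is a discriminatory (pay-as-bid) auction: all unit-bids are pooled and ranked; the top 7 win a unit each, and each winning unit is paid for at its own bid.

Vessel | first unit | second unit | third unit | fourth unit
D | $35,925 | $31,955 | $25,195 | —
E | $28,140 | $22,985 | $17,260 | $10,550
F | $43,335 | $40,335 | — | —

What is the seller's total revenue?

Total revenue: $227,870

Merging the schedules and taking the best 7: 43,335 (F-1), 40,335 (F-2), 35,925 (D-1), 31,955 (D-2), 28,140 (E-1), 25,195 (D-3), 22,985 (E-2)
Next rejected bid: $17,260 (not a price — pay-as-bid).
Each winning unit pays its own bid.
Revenue = 43,335 + 40,335 + 35,925 + 31,955 + 28,140 + 25,195 + 22,985 = $227,870.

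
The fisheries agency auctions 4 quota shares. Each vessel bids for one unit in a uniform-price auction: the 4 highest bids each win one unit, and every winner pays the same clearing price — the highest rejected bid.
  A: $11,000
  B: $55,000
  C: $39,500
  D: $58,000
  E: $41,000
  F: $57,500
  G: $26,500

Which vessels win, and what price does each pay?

Bids ranked high→low: 58,000 (D), 57,500 (F), 55,000 (B), 41,000 (E), 39,500 (C), 26,500 (G), …
Winners (4 units): D, F, B, E.
First losing bid is C's $39,500, which sets the uniform price.

D, F, B, E; each pays $39,500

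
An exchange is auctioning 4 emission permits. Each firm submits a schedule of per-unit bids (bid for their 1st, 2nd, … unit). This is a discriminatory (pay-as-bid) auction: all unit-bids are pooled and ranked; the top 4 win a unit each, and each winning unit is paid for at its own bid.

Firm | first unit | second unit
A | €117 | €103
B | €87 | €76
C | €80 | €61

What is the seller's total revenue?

Total revenue: €387

Merging the schedules and taking the best 4: 117 (A-1), 103 (A-2), 87 (B-1), 80 (C-1)
Next rejected bid: €76 (not a price — pay-as-bid).
Each winning unit pays its own bid.
Revenue = 117 + 103 + 87 + 80 = €387.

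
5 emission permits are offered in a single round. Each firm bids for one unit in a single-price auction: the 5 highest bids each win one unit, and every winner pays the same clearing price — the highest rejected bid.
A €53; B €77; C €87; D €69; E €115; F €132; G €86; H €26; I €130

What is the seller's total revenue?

Total revenue: €385

Ordering the bids: 132 (F), 130 (I), 115 (E), 87 (C), 86 (G), 77 (B), 69 (D), …
The 5 highest are F, I, E, C, G.
Highest unsuccessful bid: €77 → clearing price.
Total revenue = 5 × €77 = €385.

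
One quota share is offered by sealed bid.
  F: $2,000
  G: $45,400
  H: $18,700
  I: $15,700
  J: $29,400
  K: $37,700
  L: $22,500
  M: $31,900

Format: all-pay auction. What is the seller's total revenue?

Bids ranked: 45,400 (G) > 37,700 (K) > 31,900 (M) > 29,400 (J) > 22,500 (L) > 18,700 (H) > …
G wins with the top bid; all bids are sunk regardless.
Every bidder forfeits their bid regardless of winning.
Revenue = 2,000 + 45,400 + 18,700 + 15,700 + 29,400 + 37,700 + 22,500 + 31,900 = $203,300.

Total revenue: $203,300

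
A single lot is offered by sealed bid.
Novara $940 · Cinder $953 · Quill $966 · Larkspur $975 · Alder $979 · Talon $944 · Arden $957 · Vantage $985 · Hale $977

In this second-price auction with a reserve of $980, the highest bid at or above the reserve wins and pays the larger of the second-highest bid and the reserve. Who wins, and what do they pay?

Vantage pays $980

Rule: the highest bid at or above the reserve wins and pays the larger of the second-highest bid and the reserve.
Bids ranked: 985 (Vantage) > 979 (Alder) > 977 (Hale) > 975 (Larkspur) > 966 (Quill) > 957 (Arden) > …
Vantage has the top bid at or above the reserve ($985).
Second-highest bid $979 is below the reserve $980, so the reserve binds → payment $980.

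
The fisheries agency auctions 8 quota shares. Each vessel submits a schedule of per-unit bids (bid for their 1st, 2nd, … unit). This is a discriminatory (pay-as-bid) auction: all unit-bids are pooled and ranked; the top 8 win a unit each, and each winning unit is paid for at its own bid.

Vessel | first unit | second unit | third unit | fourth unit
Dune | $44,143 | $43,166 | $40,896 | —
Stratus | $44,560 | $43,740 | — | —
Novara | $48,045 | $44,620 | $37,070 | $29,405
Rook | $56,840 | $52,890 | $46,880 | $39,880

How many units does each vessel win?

Dune 1, Novara 2, Rook 3, Stratus 2

Pooled unit-bids ranked (top 8): 56,840 (Rook-1), 52,890 (Rook-2), 48,045 (Novara-1), 46,880 (Rook-3), 44,620 (Novara-2), 44,560 (Stratus-1), 44,143 (Dune-1), 43,740 (Stratus-2)
Next rejected bid: $43,166 (not a price — pay-as-bid).
Allocation: Dune 1, Novara 2, Rook 3, Stratus 2.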